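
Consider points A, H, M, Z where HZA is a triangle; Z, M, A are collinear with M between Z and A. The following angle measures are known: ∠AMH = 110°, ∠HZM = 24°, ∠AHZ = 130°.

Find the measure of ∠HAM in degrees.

1. ∠AZH = 24°  [M on ray ZA]
2. ∠HAZ = 26°  [△HZA]
3. ∠HAM = 26°  [M on ray AZ]

∠HAM = 26°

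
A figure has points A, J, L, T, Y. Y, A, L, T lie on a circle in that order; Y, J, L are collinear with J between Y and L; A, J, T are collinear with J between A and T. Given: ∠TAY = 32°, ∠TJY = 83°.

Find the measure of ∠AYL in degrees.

∠AYL = 51°

1. ∠TLY = 32°  [same arc YT]
2. ∠LJT = 97°  [linear pair at J on YL]
3. ∠ATL = 51°  [△LJT]
4. ∠AYL = 51°  [same arc AL]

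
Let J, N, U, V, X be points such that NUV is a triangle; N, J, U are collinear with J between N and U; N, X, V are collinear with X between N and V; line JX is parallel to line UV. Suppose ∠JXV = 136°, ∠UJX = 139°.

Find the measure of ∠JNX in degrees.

1. ∠JXN = 44°  [linear pair at X on NV]
2. ∠NJX = 41°  [linear pair at J on NU]
3. ∠JNX = 95°  [△NJX]

∠JNX = 95°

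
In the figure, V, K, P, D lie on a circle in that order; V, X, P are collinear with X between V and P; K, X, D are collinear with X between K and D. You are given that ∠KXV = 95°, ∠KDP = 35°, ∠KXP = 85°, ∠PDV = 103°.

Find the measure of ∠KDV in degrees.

∠KDV = 68°

1. ∠DXP = 95°  [vertical angles at X]
2. ∠DPV = 50°  [△PXD]
3. ∠DXV = 85°  [vertical angles at X]
4. ∠DVP = 27°  [△VPD]
5. ∠KDV = 68°  [△VXD]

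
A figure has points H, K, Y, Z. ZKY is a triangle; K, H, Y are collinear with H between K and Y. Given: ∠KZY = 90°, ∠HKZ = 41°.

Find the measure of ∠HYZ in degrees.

∠HYZ = 49°

1. ∠YKZ = 41°  [H on ray KY]
2. ∠KYZ = 49°  [△ZKY]
3. ∠HYZ = 49°  [H on ray YK]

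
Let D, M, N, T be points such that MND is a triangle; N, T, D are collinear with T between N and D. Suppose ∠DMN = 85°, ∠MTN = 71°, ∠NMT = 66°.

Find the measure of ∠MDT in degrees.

∠MDT = 52°

1. ∠MNT = 43°  [△MNT]
2. ∠DNM = 43°  [T on ray ND]
3. ∠MDN = 52°  [△MND]
4. ∠MDT = 52°  [T on ray DN]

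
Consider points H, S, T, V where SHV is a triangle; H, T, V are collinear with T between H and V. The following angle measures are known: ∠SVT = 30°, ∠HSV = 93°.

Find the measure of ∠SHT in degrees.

1. ∠HVS = 30°  [T on ray VH]
2. ∠SHV = 57°  [△SHV]
3. ∠SHT = 57°  [T on ray HV]

∠SHT = 57°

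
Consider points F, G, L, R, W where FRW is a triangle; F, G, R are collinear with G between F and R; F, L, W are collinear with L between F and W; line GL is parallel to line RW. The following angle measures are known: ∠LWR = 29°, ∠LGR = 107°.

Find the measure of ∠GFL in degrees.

∠GFL = 78°

1. ∠FWR = 29°  [L on ray WF]
2. ∠FGL = 73°  [linear pair at G on FR]
3. ∠FLG = 29°  [GL∥RW, corresponding at L]
4. ∠GFL = 78°  [△FGL]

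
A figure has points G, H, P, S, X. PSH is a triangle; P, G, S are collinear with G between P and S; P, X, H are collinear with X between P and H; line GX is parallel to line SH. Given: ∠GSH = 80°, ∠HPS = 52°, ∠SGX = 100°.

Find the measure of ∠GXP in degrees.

∠GXP = 48°

1. ∠HSP = 80°  [G on ray SP]
2. ∠PHS = 48°  [△PSH]
3. ∠GXP = 48°  [GX∥SH, corresponding at X]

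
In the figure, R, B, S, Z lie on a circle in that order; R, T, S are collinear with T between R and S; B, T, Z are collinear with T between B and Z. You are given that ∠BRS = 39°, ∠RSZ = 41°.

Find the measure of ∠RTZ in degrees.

1. ∠BZS = 39°  [same arc BS]
2. ∠STZ = 100°  [△STZ]
3. ∠RTZ = 80°  [linear pair at T on RS]

∠RTZ = 80°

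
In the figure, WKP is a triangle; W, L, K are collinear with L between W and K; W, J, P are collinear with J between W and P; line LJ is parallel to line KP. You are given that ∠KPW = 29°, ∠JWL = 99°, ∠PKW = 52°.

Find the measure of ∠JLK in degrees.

1. ∠LJW = 29°  [LJ∥KP, corresponding at J]
2. ∠JLW = 52°  [△WLJ]
3. ∠JLK = 128°  [linear pair at L on WK]

∠JLK = 128°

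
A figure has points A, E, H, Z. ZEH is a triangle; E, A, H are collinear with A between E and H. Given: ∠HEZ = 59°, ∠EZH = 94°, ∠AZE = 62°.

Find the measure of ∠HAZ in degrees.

1. ∠AEZ = 59°  [A on ray EH]
2. ∠EAZ = 59°  [△ZEA]
3. ∠HAZ = 121°  [linear pair at A on EH]

∠HAZ = 121°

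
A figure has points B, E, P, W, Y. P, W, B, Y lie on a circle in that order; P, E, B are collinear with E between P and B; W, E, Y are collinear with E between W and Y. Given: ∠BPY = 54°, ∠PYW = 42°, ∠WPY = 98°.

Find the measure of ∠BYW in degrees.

∠BYW = 44°

1. ∠BWY = 54°  [same arc BY]
2. ∠WBY = 82°  [cyclic PWBY, opposite ∠P+∠B]
3. ∠BYW = 44°  [△WBY]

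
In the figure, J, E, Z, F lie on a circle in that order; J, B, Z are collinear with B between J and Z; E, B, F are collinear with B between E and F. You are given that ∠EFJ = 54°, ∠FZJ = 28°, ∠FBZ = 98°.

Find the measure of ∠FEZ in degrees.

∠FEZ = 44°

1. ∠EZJ = 54°  [same arc JE]
2. ∠EBJ = 98°  [vertical angles at B]
3. ∠EBZ = 82°  [linear pair at B on JZ]
4. ∠FEZ = 44°  [△EBZ]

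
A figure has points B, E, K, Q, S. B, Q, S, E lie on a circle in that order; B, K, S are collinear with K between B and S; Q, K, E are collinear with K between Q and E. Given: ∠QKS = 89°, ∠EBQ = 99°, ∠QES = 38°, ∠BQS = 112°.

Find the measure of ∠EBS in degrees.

1. ∠ESQ = 81°  [cyclic BQSE, opposite ∠B+∠S]
2. ∠EQS = 61°  [△QSE]
3. ∠EBS = 61°  [same arc SE]

∠EBS = 61°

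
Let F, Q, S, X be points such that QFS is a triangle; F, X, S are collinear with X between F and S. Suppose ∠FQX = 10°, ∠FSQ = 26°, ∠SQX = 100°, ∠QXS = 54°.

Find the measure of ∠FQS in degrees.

∠FQS = 110°

1. ∠FXQ = 126°  [linear pair at X on FS]
2. ∠QFX = 44°  [△QFX]
3. ∠QFS = 44°  [X on ray FS]
4. ∠FQS = 110°  [△QFS]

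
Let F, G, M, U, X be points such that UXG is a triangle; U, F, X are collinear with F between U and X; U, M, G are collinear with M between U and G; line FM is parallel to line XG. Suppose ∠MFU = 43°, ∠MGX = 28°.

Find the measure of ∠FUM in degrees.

1. ∠GXU = 43°  [FM∥XG, corresponding at F]
2. ∠UGX = 28°  [M on ray GU]
3. ∠GUX = 109°  [△UXG]
4. ∠FUM = 109°  [F on UX, M on UG]

∠FUM = 109°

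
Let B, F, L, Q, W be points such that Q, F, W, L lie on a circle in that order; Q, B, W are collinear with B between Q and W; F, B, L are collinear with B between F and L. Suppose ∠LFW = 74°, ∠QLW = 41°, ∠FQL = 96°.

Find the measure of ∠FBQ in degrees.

1. ∠LQW = 74°  [same arc WL]
2. ∠LWQ = 65°  [△QWL]
3. ∠FWL = 84°  [cyclic QFWL, opposite ∠Q+∠W]
4. ∠LFQ = 65°  [same arc QL]
5. ∠FLW = 22°  [△FWL]
6. ∠FQW = 22°  [same arc FW]
7. ∠FBQ = 93°  [△QBF]

∠FBQ = 93°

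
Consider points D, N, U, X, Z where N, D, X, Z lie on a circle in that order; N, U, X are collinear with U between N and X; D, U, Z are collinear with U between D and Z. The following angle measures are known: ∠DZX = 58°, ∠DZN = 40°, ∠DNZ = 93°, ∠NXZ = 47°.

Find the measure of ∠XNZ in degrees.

∠XNZ = 35°

1. ∠XUZ = 75°  [△XUZ]
2. ∠NUZ = 105°  [linear pair at U on NX]
3. ∠XNZ = 35°  [△NUZ]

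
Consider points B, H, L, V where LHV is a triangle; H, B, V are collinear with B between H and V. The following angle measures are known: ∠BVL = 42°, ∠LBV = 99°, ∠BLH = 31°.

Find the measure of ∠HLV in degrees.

1. ∠HVL = 42°  [B on ray VH]
2. ∠HBL = 81°  [linear pair at B on HV]
3. ∠BHL = 68°  [△LHB]
4. ∠LHV = 68°  [B on ray HV]
5. ∠HLV = 70°  [△LHV]

∠HLV = 70°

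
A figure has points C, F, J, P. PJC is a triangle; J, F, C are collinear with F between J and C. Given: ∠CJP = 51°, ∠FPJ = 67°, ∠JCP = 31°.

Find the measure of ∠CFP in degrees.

1. ∠FJP = 51°  [F on ray JC]
2. ∠JFP = 62°  [△PJF]
3. ∠CFP = 118°  [linear pair at F on JC]

∠CFP = 118°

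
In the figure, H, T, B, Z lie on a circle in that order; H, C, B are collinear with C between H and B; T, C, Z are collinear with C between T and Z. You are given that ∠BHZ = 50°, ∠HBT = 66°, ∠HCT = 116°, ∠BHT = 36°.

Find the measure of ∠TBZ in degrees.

∠TBZ = 94°

1. ∠BTZ = 50°  [same arc BZ]
2. ∠BZT = 36°  [same arc TB]
3. ∠TBZ = 94°  [△TBZ]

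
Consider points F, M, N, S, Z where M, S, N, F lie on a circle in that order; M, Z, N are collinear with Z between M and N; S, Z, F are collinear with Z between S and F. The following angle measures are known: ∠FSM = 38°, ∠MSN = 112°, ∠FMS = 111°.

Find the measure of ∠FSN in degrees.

∠FSN = 74°

1. ∠FNM = 38°  [same arc MF]
2. ∠MFN = 68°  [cyclic MSNF, opposite ∠S+∠F]
3. ∠FMN = 74°  [△MNF]
4. ∠FSN = 74°  [same arc NF]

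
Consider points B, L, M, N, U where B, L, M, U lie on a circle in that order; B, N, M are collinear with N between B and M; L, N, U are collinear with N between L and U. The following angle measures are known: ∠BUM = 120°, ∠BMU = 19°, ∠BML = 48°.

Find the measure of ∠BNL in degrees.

∠BNL = 89°

1. ∠BLM = 60°  [cyclic BLMU, opposite ∠L+∠U]
2. ∠BLU = 19°  [same arc BU]
3. ∠LBM = 72°  [△BLM]
4. ∠BNL = 89°  [△BNL]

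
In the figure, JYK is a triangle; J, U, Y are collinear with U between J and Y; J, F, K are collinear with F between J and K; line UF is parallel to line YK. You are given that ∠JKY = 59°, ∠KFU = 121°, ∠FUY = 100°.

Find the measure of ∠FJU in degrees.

1. ∠JFU = 59°  [UF∥YK, corresponding at F]
2. ∠FUJ = 80°  [linear pair at U on JY]
3. ∠FJU = 41°  [△JUF]

∠FJU = 41°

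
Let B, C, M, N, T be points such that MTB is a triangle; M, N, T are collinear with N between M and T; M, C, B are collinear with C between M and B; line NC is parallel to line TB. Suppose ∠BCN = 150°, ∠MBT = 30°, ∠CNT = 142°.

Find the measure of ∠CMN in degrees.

∠CMN = 112°

1. ∠MCN = 30°  [linear pair at C on MB]
2. ∠CNM = 38°  [linear pair at N on MT]
3. ∠CMN = 112°  [△MNC]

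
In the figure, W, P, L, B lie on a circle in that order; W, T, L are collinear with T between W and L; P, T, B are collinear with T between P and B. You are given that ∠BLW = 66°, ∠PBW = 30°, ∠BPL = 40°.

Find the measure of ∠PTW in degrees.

∠PTW = 70°

1. ∠PLW = 30°  [same arc WP]
2. ∠LTP = 110°  [△PTL]
3. ∠PTW = 70°  [linear pair at T on WL]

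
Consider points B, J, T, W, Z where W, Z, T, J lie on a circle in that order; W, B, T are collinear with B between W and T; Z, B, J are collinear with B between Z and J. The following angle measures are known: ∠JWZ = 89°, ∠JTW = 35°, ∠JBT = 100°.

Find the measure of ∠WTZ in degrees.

1. ∠JTZ = 91°  [cyclic WZTJ, opposite ∠W+∠T]
2. ∠TJZ = 45°  [△TBJ]
3. ∠WBZ = 100°  [vertical angles at B]
4. ∠JZT = 44°  [△ZTJ]
5. ∠TBZ = 80°  [linear pair at B on WT]
6. ∠WTZ = 56°  [△ZBT]

∠WTZ = 56°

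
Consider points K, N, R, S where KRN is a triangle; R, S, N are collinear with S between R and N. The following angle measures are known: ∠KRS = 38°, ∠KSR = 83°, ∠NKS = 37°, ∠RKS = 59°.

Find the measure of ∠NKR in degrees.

∠NKR = 96°

1. ∠KRN = 38°  [S on ray RN]
2. ∠KSN = 97°  [linear pair at S on RN]
3. ∠KNS = 46°  [△KSN]
4. ∠KNR = 46°  [S on ray NR]
5. ∠NKR = 96°  [△KRN]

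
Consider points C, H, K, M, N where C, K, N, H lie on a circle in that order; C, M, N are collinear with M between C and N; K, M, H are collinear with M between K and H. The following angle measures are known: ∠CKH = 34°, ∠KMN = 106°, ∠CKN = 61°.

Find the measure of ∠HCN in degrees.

1. ∠CNH = 34°  [same arc CH]
2. ∠CHN = 119°  [cyclic CKNH, opposite ∠K+∠H]
3. ∠HCN = 27°  [△CNH]

∠HCN = 27°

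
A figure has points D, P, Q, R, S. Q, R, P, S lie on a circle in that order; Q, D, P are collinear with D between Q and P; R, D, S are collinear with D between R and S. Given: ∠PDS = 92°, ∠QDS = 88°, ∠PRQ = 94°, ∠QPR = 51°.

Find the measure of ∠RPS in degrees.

1. ∠PDR = 88°  [vertical angles at D]
2. ∠PQR = 35°  [△QRP]
3. ∠PRS = 41°  [△RDP]
4. ∠PSR = 35°  [same arc RP]
5. ∠RPS = 104°  [△RPS]

∠RPS = 104°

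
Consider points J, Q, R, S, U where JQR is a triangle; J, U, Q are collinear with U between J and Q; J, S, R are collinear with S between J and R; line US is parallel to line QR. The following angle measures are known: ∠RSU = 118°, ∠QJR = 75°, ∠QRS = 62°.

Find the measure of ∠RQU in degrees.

1. ∠JRQ = 62°  [S on ray RJ]
2. ∠JQR = 43°  [△JQR]
3. ∠RQU = 43°  [U on ray QJ]

∠RQU = 43°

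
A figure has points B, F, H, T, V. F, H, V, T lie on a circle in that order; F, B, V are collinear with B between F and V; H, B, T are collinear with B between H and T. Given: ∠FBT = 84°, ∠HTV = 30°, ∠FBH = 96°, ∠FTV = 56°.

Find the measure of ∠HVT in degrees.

∠HVT = 80°

1. ∠TBV = 96°  [linear pair at B on FV]
2. ∠FVT = 54°  [△VBT]
3. ∠TFV = 70°  [△FVT]
4. ∠THV = 70°  [same arc VT]
5. ∠HVT = 80°  [△HVT]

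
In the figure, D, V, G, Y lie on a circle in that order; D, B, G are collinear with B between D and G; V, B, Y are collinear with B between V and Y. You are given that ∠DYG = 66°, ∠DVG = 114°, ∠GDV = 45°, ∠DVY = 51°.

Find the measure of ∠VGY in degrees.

∠VGY = 72°

1. ∠DGV = 21°  [△DVG]
2. ∠DYV = 21°  [same arc DV]
3. ∠VDY = 108°  [△DVY]
4. ∠VGY = 72°  [cyclic DVGY, opposite ∠D+∠G]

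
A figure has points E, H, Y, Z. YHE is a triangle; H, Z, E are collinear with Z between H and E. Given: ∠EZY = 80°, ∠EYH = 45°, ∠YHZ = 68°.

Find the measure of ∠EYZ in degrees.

∠EYZ = 33°

1. ∠EHY = 68°  [Z on ray HE]
2. ∠HEY = 67°  [△YHE]
3. ∠YEZ = 67°  [Z on ray EH]
4. ∠EYZ = 33°  [△YZE]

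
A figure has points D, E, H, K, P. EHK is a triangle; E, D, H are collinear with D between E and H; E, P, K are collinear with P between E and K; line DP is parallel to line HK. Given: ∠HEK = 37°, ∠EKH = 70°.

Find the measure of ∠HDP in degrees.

∠HDP = 107°

1. ∠EHK = 73°  [△EHK]
2. ∠EDP = 73°  [DP∥HK, corresponding at D]
3. ∠HDP = 107°  [linear pair at D on EH]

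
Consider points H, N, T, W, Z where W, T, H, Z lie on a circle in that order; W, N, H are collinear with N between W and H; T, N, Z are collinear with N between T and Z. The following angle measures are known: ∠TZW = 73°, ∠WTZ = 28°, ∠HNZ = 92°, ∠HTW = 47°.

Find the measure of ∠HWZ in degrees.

1. ∠WHZ = 28°  [same arc WZ]
2. ∠HZW = 133°  [cyclic WTHZ, opposite ∠T+∠Z]
3. ∠HWZ = 19°  [△WHZ]

∠HWZ = 19°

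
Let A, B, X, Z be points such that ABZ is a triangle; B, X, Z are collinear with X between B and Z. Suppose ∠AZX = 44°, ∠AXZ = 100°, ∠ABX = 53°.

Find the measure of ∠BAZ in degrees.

1. ∠AZB = 44°  [X on ray ZB]
2. ∠ABZ = 53°  [X on ray BZ]
3. ∠BAZ = 83°  [△ABZ]

∠BAZ = 83°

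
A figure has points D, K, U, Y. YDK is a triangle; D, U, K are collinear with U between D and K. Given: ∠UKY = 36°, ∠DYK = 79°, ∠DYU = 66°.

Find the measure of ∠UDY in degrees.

1. ∠DKY = 36°  [U on ray KD]
2. ∠KDY = 65°  [△YDK]
3. ∠UDY = 65°  [U on ray DK]

∠UDY = 65°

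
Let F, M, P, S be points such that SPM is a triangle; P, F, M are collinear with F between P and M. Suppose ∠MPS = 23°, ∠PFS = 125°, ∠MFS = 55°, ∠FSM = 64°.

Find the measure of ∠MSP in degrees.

∠MSP = 96°

1. ∠FMS = 61°  [△SFM]
2. ∠PMS = 61°  [F on ray MP]
3. ∠MSP = 96°  [△SPM]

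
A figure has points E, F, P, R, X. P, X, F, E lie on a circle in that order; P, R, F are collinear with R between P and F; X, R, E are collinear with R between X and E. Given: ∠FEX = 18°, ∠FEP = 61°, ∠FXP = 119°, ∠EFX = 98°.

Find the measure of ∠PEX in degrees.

∠PEX = 43°

1. ∠FPX = 18°  [same arc XF]
2. ∠PFX = 43°  [△PXF]
3. ∠PEX = 43°  [same arc PX]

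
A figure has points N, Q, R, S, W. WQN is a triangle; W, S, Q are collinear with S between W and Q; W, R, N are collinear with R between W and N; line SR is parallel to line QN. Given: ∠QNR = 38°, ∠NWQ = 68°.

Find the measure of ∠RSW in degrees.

∠RSW = 74°

1. ∠QNW = 38°  [R on ray NW]
2. ∠NQW = 74°  [△WQN]
3. ∠RSW = 74°  [SR∥QN, corresponding at S]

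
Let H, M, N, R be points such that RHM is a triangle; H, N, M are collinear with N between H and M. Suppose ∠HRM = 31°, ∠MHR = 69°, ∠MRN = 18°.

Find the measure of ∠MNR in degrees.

1. ∠HMR = 80°  [△RHM]
2. ∠NMR = 80°  [N on ray MH]
3. ∠MNR = 82°  [△RNM]

∠MNR = 82°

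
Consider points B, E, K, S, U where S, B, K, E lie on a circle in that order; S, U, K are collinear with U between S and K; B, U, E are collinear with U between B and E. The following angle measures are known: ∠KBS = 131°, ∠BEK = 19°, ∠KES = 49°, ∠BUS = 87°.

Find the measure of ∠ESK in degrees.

∠ESK = 57°

1. ∠BSK = 19°  [same arc BK]
2. ∠EUK = 87°  [vertical angles at U]
3. ∠BKS = 30°  [△SBK]
4. ∠EUS = 93°  [linear pair at U on SK]
5. ∠BES = 30°  [same arc SB]
6. ∠ESK = 57°  [△SUE]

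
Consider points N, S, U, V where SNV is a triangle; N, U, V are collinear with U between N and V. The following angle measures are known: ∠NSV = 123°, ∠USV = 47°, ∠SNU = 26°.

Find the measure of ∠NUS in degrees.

∠NUS = 78°

1. ∠SNV = 26°  [U on ray NV]
2. ∠NVS = 31°  [△SNV]
3. ∠SVU = 31°  [U on ray VN]
4. ∠SUV = 102°  [△SUV]
5. ∠NUS = 78°  [linear pair at U on NV]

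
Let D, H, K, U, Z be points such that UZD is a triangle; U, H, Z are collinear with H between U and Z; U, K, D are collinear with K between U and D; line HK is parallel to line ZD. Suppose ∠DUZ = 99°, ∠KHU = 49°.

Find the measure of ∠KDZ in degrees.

1. ∠HUK = 99°  [H on UZ, K on UD]
2. ∠HKU = 32°  [△UHK]
3. ∠DKH = 148°  [linear pair at K on UD]
4. ∠KDZ = 32°  [HK∥ZD, co-interior at D–K]

∠KDZ = 32°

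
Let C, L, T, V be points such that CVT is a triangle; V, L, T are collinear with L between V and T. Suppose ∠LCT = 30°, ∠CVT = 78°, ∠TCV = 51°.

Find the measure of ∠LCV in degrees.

∠LCV = 21°

1. ∠CTV = 51°  [△CVT]
2. ∠CVL = 78°  [L on ray VT]
3. ∠CTL = 51°  [L on ray TV]
4. ∠CLT = 99°  [△CLT]
5. ∠CLV = 81°  [linear pair at L on VT]
6. ∠LCV = 21°  [△CVL]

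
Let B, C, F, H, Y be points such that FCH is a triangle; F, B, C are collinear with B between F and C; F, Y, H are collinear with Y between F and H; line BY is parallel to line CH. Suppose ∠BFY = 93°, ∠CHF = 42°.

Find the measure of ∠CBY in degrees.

∠CBY = 135°

1. ∠CFH = 93°  [B on FC, Y on FH]
2. ∠FCH = 45°  [△FCH]
3. ∠FBY = 45°  [BY∥CH, corresponding at B]
4. ∠CBY = 135°  [linear pair at B on FC]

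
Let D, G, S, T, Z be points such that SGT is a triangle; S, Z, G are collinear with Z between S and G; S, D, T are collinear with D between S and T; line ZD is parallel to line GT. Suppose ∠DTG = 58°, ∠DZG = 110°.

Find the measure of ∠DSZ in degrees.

∠DSZ = 52°

1. ∠GTS = 58°  [D on ray TS]
2. ∠DZS = 70°  [linear pair at Z on SG]
3. ∠SDZ = 58°  [ZD∥GT, corresponding at D]
4. ∠DSZ = 52°  [△SZD]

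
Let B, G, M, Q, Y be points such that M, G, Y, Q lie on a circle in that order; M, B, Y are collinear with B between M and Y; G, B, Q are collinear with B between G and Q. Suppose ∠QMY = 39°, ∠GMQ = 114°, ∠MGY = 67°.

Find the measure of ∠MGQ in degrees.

∠MGQ = 28°

1. ∠MQY = 113°  [cyclic MGYQ, opposite ∠G+∠Q]
2. ∠MYQ = 28°  [△MYQ]
3. ∠MGQ = 28°  [same arc MQ]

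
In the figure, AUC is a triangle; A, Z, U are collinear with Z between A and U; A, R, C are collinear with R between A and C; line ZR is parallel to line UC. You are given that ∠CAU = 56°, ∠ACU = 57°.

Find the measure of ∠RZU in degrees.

∠RZU = 113°

1. ∠AUC = 67°  [△AUC]
2. ∠AZR = 67°  [ZR∥UC, corresponding at Z]
3. ∠RZU = 113°  [linear pair at Z on AU]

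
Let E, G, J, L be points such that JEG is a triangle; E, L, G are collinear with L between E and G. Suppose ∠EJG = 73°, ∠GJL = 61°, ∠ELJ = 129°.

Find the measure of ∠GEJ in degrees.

∠GEJ = 39°

1. ∠GLJ = 51°  [linear pair at L on EG]
2. ∠JGL = 68°  [△JLG]
3. ∠EGJ = 68°  [L on ray GE]
4. ∠GEJ = 39°  [△JEG]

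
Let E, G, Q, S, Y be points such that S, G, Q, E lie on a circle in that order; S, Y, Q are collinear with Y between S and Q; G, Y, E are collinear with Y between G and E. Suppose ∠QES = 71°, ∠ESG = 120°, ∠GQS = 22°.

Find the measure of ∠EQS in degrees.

∠EQS = 38°

1. ∠GES = 22°  [same arc SG]
2. ∠EGS = 38°  [△SGE]
3. ∠EQS = 38°  [same arc SE]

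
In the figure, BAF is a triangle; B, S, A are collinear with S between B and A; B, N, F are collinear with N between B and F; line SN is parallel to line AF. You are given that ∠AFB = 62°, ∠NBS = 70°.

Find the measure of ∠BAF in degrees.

∠BAF = 48°

1. ∠BNS = 62°  [SN∥AF, corresponding at N]
2. ∠BSN = 48°  [△BSN]
3. ∠BAF = 48°  [SN∥AF, corresponding at S]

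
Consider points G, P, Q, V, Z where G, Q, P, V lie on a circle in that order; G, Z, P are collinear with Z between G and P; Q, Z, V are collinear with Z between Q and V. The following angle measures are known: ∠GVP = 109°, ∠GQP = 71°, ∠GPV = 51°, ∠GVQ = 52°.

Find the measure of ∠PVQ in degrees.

∠PVQ = 57°

1. ∠PGV = 20°  [△GPV]
2. ∠GQV = 51°  [same arc GV]
3. ∠QGV = 77°  [△GQV]
4. ∠PQV = 20°  [same arc PV]
5. ∠QPV = 103°  [cyclic GQPV, opposite ∠G+∠P]
6. ∠PVQ = 57°  [△QPV]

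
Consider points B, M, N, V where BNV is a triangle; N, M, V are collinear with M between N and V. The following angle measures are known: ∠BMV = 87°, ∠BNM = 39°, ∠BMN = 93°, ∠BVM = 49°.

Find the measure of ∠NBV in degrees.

1. ∠BNV = 39°  [M on ray NV]
2. ∠BVN = 49°  [M on ray VN]
3. ∠NBV = 92°  [△BNV]

∠NBV = 92°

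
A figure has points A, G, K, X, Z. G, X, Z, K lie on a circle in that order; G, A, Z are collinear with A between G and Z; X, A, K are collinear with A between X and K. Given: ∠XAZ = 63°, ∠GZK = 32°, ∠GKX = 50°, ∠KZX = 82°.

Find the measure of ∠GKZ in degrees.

1. ∠GAK = 63°  [vertical angles at A]
2. ∠KGZ = 67°  [△GAK]
3. ∠GKZ = 81°  [△GZK]

∠GKZ = 81°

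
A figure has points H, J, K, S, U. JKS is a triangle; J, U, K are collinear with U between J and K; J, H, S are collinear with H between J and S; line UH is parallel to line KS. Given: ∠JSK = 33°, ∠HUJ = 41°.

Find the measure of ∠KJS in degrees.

1. ∠JHU = 33°  [UH∥KS, corresponding at H]
2. ∠HJU = 106°  [△JUH]
3. ∠KJS = 106°  [U on JK, H on JS]

∠KJS = 106°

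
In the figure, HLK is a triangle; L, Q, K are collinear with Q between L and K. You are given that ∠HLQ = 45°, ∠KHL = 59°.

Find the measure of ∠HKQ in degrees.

1. ∠HLK = 45°  [Q on ray LK]
2. ∠HKL = 76°  [△HLK]
3. ∠HKQ = 76°  [Q on ray KL]

∠HKQ = 76°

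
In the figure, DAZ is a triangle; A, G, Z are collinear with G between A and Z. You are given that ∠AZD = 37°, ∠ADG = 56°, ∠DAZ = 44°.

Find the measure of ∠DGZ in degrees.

∠DGZ = 100°

1. ∠DAG = 44°  [G on ray AZ]
2. ∠AGD = 80°  [△DAG]
3. ∠DGZ = 100°  [linear pair at G on AZ]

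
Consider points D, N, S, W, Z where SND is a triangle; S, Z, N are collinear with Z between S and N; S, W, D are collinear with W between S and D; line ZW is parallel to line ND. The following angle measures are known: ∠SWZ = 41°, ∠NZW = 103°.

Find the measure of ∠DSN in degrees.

∠DSN = 62°

1. ∠SZW = 77°  [linear pair at Z on SN]
2. ∠WSZ = 62°  [△SZW]
3. ∠DSN = 62°  [Z on SN, W on SD]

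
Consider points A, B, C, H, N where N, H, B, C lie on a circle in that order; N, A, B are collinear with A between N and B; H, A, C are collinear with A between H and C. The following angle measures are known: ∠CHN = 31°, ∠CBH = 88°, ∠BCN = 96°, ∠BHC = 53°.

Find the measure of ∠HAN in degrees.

1. ∠CBN = 31°  [same arc NC]
2. ∠BCH = 39°  [△HBC]
3. ∠BAC = 110°  [△BAC]
4. ∠HAN = 110°  [vertical angles at A]

∠HAN = 110°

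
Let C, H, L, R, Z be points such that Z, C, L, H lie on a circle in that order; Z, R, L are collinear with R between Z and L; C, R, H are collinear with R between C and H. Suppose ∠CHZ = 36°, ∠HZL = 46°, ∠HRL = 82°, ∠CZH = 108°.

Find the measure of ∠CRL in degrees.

∠CRL = 98°

1. ∠CLZ = 36°  [same arc ZC]
2. ∠HCL = 46°  [same arc LH]
3. ∠CRL = 98°  [△CRL]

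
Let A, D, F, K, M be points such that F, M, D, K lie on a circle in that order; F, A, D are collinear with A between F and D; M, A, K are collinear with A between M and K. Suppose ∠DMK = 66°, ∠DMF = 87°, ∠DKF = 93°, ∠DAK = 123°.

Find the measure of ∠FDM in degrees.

1. ∠DFK = 66°  [same arc DK]
2. ∠FAK = 57°  [linear pair at A on FD]
3. ∠FKM = 57°  [△FAK]
4. ∠FDM = 57°  [same arc FM]

∠FDM = 57°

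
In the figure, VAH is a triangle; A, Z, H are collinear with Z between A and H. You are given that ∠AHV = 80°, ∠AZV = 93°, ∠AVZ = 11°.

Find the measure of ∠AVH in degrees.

∠AVH = 24°

1. ∠VAZ = 76°  [△VAZ]
2. ∠HAV = 76°  [Z on ray AH]
3. ∠AVH = 24°  [△VAH]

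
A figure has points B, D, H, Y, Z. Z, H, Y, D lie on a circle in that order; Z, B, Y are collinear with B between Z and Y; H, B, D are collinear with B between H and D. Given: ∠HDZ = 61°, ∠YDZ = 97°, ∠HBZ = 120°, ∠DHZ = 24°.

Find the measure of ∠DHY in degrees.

1. ∠HYZ = 61°  [same arc ZH]
2. ∠HBY = 60°  [linear pair at B on ZY]
3. ∠DHY = 59°  [△HBY]

∠DHY = 59°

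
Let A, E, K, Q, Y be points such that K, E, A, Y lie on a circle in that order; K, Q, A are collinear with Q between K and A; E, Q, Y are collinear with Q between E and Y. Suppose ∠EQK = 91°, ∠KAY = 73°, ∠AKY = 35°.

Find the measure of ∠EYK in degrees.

1. ∠AQY = 91°  [vertical angles at Q]
2. ∠KQY = 89°  [linear pair at Q on KA]
3. ∠EYK = 56°  [△KQY]

∠EYK = 56°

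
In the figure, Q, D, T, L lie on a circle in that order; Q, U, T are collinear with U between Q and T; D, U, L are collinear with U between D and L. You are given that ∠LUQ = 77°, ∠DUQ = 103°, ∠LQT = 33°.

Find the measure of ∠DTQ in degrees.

∠DTQ = 70°

1. ∠DUT = 77°  [vertical angles at U]
2. ∠LDT = 33°  [same arc TL]
3. ∠DTQ = 70°  [△DUT]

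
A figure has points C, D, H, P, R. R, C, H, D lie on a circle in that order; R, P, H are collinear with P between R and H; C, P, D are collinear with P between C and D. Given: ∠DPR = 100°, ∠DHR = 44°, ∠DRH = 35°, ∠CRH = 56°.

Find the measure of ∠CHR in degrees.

1. ∠CPH = 100°  [vertical angles at P]
2. ∠DCH = 35°  [same arc HD]
3. ∠CHR = 45°  [△CPH]

∠CHR = 45°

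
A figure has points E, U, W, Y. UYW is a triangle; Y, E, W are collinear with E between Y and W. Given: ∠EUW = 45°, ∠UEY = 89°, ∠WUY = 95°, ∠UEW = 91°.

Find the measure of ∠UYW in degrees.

∠UYW = 41°

1. ∠EWU = 44°  [△UEW]
2. ∠UWY = 44°  [E on ray WY]
3. ∠UYW = 41°  [△UYW]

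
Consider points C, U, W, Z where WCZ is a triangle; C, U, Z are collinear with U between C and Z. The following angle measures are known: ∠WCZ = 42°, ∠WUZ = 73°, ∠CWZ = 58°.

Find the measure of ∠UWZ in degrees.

∠UWZ = 27°

1. ∠CZW = 80°  [△WCZ]
2. ∠UZW = 80°  [U on ray ZC]
3. ∠UWZ = 27°  [△WUZ]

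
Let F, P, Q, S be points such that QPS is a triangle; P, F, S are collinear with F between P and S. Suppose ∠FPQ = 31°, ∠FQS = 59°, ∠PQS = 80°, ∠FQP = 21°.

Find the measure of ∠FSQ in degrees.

∠FSQ = 69°

1. ∠QPS = 31°  [F on ray PS]
2. ∠PSQ = 69°  [△QPS]
3. ∠FSQ = 69°  [F on ray SP]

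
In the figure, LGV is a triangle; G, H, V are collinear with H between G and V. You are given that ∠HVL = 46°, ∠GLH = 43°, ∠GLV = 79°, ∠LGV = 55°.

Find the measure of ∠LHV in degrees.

∠LHV = 98°

1. ∠HGL = 55°  [H on ray GV]
2. ∠GHL = 82°  [△LGH]
3. ∠LHV = 98°  [linear pair at H on GV]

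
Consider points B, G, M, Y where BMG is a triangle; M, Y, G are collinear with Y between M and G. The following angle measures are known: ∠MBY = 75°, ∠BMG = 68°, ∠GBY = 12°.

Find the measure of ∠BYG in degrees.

∠BYG = 143°

1. ∠BMY = 68°  [Y on ray MG]
2. ∠BYM = 37°  [△BMY]
3. ∠BYG = 143°  [linear pair at Y on MG]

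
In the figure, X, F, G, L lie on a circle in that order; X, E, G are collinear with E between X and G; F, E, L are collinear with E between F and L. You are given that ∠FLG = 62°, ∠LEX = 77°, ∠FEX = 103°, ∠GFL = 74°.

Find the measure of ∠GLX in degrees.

1. ∠GEL = 103°  [linear pair at E on XG]
2. ∠GXL = 74°  [same arc GL]
3. ∠LGX = 15°  [△GEL]
4. ∠GLX = 91°  [△XGL]

∠GLX = 91°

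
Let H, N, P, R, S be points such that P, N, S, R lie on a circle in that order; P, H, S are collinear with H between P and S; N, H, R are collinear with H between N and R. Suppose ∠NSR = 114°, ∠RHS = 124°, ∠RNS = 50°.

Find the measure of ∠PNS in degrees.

1. ∠NRS = 16°  [△NSR]
2. ∠PSR = 40°  [△SHR]
3. ∠RPS = 50°  [same arc SR]
4. ∠PRS = 90°  [△PSR]
5. ∠PNS = 90°  [cyclic PNSR, opposite ∠N+∠R]

∠PNS = 90°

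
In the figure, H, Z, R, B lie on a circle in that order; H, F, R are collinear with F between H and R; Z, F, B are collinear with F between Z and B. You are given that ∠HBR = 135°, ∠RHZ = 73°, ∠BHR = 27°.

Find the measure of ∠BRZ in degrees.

1. ∠RBZ = 73°  [same arc ZR]
2. ∠BZR = 27°  [same arc RB]
3. ∠BRZ = 80°  [△ZRB]

∠BRZ = 80°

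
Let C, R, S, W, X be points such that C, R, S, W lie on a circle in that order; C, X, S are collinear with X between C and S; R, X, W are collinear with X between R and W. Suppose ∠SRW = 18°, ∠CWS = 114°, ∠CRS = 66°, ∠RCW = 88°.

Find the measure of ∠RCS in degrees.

1. ∠RSW = 92°  [cyclic CRSW, opposite ∠C+∠S]
2. ∠RWS = 70°  [△RSW]
3. ∠RCS = 70°  [same arc RS]

∠RCS = 70°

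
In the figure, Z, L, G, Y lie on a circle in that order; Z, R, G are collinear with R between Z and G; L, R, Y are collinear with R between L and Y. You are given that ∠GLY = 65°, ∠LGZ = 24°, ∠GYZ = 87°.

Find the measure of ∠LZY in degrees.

1. ∠GZY = 65°  [same arc GY]
2. ∠LYZ = 24°  [same arc ZL]
3. ∠YGZ = 28°  [△ZGY]
4. ∠YLZ = 28°  [same arc ZY]
5. ∠LZY = 128°  [△ZLY]

∠LZY = 128°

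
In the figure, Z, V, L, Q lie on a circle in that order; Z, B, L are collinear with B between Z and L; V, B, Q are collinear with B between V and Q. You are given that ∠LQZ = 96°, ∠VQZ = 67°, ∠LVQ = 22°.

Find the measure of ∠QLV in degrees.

∠QLV = 129°

1. ∠LVZ = 84°  [cyclic ZVLQ, opposite ∠V+∠Q]
2. ∠VLZ = 67°  [same arc ZV]
3. ∠LZV = 29°  [△ZVL]
4. ∠LQV = 29°  [same arc VL]
5. ∠QLV = 129°  [△VLQ]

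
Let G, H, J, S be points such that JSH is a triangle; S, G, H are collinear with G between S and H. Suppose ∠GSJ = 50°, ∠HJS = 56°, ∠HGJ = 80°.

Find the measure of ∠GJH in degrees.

1. ∠HSJ = 50°  [G on ray SH]
2. ∠JHS = 74°  [△JSH]
3. ∠GHJ = 74°  [G on ray HS]
4. ∠GJH = 26°  [△JGH]

∠GJH = 26°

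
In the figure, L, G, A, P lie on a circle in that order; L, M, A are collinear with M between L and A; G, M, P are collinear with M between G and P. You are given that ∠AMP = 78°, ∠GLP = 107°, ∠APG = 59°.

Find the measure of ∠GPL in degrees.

1. ∠GML = 78°  [vertical angles at M]
2. ∠ALG = 59°  [same arc GA]
3. ∠LGP = 43°  [△LMG]
4. ∠GPL = 30°  [△LGP]

∠GPL = 30°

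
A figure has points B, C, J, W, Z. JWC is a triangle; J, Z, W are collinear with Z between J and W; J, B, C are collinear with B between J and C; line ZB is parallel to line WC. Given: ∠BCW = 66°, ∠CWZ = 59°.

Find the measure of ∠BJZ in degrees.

1. ∠JCW = 66°  [B on ray CJ]
2. ∠CWJ = 59°  [Z on ray WJ]
3. ∠CJW = 55°  [△JWC]
4. ∠BJZ = 55°  [Z on JW, B on JC]

∠BJZ = 55°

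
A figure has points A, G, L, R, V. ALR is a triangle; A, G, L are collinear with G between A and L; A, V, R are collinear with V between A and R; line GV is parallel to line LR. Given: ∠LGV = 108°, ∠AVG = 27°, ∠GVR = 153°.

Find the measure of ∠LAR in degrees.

1. ∠AGV = 72°  [linear pair at G on AL]
2. ∠GAV = 81°  [△AGV]
3. ∠LAR = 81°  [G on AL, V on AR]

∠LAR = 81°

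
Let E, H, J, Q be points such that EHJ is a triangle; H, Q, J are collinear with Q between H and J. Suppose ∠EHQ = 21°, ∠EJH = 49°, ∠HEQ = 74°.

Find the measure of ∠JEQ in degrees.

∠JEQ = 36°

1. ∠EQH = 85°  [△EHQ]
2. ∠EJQ = 49°  [Q on ray JH]
3. ∠EQJ = 95°  [linear pair at Q on HJ]
4. ∠JEQ = 36°  [△EQJ]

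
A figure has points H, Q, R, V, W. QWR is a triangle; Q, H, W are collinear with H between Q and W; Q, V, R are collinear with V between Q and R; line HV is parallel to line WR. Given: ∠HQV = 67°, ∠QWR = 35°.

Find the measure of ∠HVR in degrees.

1. ∠RQW = 67°  [H on QW, V on QR]
2. ∠QRW = 78°  [△QWR]
3. ∠HVQ = 78°  [HV∥WR, corresponding at V]
4. ∠HVR = 102°  [linear pair at V on QR]

∠HVR = 102°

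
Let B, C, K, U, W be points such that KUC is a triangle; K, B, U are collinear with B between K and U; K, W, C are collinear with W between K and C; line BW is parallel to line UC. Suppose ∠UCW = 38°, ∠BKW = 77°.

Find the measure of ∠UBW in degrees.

1. ∠KCU = 38°  [W on ray CK]
2. ∠CKU = 77°  [B on KU, W on KC]
3. ∠CUK = 65°  [△KUC]
4. ∠KBW = 65°  [BW∥UC, corresponding at B]
5. ∠UBW = 115°  [linear pair at B on KU]

∠UBW = 115°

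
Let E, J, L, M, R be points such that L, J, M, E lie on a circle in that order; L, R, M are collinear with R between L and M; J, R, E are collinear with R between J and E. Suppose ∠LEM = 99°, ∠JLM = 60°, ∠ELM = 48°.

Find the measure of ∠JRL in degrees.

∠JRL = 87°

1. ∠EML = 33°  [△LME]
2. ∠EJL = 33°  [same arc LE]
3. ∠JRL = 87°  [△LRJ]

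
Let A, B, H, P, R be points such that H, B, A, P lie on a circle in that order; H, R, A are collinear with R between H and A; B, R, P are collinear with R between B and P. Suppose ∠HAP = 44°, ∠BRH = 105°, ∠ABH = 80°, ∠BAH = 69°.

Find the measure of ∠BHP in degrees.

∠BHP = 67°

1. ∠HBP = 44°  [same arc HP]
2. ∠BPH = 69°  [same arc HB]
3. ∠BHP = 67°  [△HBP]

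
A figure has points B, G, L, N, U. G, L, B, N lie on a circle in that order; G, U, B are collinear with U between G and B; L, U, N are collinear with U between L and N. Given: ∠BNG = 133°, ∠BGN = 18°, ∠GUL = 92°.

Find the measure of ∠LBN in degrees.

1. ∠GBN = 29°  [△GBN]
2. ∠BLN = 18°  [same arc BN]
3. ∠BUN = 92°  [vertical angles at U]
4. ∠BNL = 59°  [△BUN]
5. ∠LBN = 103°  [△LBN]

∠LBN = 103°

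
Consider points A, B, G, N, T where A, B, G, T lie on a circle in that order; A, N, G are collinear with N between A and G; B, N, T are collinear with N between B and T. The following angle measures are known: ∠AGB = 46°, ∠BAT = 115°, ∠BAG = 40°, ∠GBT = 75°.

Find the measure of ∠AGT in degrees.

∠AGT = 19°

1. ∠ATB = 46°  [same arc AB]
2. ∠ABT = 19°  [△ABT]
3. ∠AGT = 19°  [same arc AT]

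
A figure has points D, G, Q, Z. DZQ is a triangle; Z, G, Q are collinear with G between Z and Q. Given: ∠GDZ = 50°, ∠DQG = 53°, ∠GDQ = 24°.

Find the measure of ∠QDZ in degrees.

1. ∠DGQ = 103°  [△DGQ]
2. ∠DQZ = 53°  [G on ray QZ]
3. ∠DGZ = 77°  [linear pair at G on ZQ]
4. ∠DZG = 53°  [△DZG]
5. ∠DZQ = 53°  [G on ray ZQ]
6. ∠QDZ = 74°  [△DZQ]

∠QDZ = 74°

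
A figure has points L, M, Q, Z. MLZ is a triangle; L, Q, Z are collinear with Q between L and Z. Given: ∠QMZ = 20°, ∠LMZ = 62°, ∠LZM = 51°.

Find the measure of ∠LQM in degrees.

∠LQM = 71°

1. ∠MZQ = 51°  [Q on ray ZL]
2. ∠MQZ = 109°  [△MQZ]
3. ∠LQM = 71°  [linear pair at Q on LZ]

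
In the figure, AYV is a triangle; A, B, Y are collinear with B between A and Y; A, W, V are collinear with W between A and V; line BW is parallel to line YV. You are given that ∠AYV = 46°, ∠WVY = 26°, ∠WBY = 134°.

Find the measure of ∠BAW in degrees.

∠BAW = 108°

1. ∠AVY = 26°  [W on ray VA]
2. ∠VAY = 108°  [△AYV]
3. ∠BAW = 108°  [B on AY, W on AV]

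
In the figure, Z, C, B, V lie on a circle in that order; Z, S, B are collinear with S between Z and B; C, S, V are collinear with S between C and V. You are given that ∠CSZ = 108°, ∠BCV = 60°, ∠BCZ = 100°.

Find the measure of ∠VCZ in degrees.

∠VCZ = 40°

1. ∠BSC = 72°  [linear pair at S on ZB]
2. ∠CBZ = 48°  [△CSB]
3. ∠BZC = 32°  [△ZCB]
4. ∠VCZ = 40°  [△ZSC]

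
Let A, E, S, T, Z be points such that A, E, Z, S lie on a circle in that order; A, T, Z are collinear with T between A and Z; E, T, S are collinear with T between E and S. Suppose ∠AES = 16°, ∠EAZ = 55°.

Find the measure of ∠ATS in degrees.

∠ATS = 71°

1. ∠AZS = 16°  [same arc AS]
2. ∠ESZ = 55°  [same arc EZ]
3. ∠STZ = 109°  [△ZTS]
4. ∠ATS = 71°  [linear pair at T on AZ]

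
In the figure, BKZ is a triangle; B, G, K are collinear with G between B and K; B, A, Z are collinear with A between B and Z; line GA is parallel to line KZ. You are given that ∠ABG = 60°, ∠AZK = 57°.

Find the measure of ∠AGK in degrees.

∠AGK = 117°

1. ∠KBZ = 60°  [G on BK, A on BZ]
2. ∠BZK = 57°  [A on ray ZB]
3. ∠BKZ = 63°  [△BKZ]
4. ∠AGB = 63°  [GA∥KZ, corresponding at G]
5. ∠AGK = 117°  [linear pair at G on BK]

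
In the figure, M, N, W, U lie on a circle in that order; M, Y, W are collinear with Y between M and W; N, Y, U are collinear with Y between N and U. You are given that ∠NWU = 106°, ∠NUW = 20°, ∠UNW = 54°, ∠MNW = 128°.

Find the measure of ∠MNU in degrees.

1. ∠UMW = 54°  [same arc WU]
2. ∠MUW = 52°  [cyclic MNWU, opposite ∠N+∠U]
3. ∠MWU = 74°  [△MWU]
4. ∠MNU = 74°  [same arc MU]

∠MNU = 74°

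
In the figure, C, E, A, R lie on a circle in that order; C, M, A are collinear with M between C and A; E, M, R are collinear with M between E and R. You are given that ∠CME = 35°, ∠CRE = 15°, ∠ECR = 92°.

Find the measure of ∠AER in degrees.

1. ∠AME = 145°  [linear pair at M on CA]
2. ∠CAE = 15°  [same arc CE]
3. ∠AER = 20°  [△EMA]

∠AER = 20°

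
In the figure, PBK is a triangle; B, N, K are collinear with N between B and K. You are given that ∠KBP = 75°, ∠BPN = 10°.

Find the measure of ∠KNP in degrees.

1. ∠NBP = 75°  [N on ray BK]
2. ∠BNP = 95°  [△PBN]
3. ∠KNP = 85°  [linear pair at N on BK]

∠KNP = 85°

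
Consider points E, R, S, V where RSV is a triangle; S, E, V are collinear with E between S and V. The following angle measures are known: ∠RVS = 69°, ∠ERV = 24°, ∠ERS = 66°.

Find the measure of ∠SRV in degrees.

∠SRV = 90°

1. ∠EVR = 69°  [E on ray VS]
2. ∠REV = 87°  [△REV]
3. ∠RES = 93°  [linear pair at E on SV]
4. ∠ESR = 21°  [△RSE]
5. ∠RSV = 21°  [E on ray SV]
6. ∠SRV = 90°  [△RSV]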